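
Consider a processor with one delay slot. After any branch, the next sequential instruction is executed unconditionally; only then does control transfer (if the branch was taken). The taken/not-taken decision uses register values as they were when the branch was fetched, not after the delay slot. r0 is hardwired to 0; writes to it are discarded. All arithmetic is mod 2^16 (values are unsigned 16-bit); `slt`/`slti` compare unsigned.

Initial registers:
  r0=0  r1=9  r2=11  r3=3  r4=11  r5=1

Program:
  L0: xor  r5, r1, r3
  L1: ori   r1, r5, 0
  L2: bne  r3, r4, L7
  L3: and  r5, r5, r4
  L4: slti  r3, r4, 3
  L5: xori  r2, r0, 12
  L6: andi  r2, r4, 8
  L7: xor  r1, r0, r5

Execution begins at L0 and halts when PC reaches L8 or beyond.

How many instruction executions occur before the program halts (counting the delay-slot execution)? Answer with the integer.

[0] xor  r5, r1, r3  →  {r0:0, r1:9, r2:11, r3:3, r4:11, r5:10}
[1] ori   r1, r5, 0  →  {r0:0, r1:10, r2:11, r3:3, r4:11, r5:10}
[2] bne  r3, r4, L7  →  {r0:0, r1:10, r2:11, r3:3, r4:11, r5:10}  ⟨branch taken⟩
[3] and  r5, r5, r4  →  {r0:0, r1:10, r2:11, r3:3, r4:11, r5:10}
[7] xor  r1, r0, r5  →  {r0:0, r1:10, r2:11, r3:3, r4:11, r5:10}

5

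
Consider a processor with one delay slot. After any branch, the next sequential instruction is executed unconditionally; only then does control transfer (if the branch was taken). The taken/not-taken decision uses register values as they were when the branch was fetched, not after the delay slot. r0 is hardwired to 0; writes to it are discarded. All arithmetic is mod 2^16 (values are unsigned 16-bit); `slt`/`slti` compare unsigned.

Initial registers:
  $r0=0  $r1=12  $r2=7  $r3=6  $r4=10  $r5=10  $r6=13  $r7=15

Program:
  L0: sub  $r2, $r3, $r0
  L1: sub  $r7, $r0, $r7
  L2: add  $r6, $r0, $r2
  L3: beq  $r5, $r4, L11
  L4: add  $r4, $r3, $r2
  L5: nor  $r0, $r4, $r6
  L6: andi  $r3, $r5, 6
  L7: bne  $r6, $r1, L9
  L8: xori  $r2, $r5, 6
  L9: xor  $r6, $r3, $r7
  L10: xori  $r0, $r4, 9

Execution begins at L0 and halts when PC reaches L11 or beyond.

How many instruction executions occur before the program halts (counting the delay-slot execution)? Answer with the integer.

5

#0 sub  $r2, $r3, $r0 ; 0/12/6/6/10/10/13/15
#1 sub  $r7, $r0, $r7 ; 0/12/6/6/10/10/13/65521
#2 add  $r6, $r0, $r2 ; 0/12/6/6/10/10/6/65521
#3 beq  $r5, $r4, L11 ; 0/12/6/6/10/10/6/65521 ; →target
#4 add  $r4, $r3, $r2 ; 0/12/6/6/12/10/6/65521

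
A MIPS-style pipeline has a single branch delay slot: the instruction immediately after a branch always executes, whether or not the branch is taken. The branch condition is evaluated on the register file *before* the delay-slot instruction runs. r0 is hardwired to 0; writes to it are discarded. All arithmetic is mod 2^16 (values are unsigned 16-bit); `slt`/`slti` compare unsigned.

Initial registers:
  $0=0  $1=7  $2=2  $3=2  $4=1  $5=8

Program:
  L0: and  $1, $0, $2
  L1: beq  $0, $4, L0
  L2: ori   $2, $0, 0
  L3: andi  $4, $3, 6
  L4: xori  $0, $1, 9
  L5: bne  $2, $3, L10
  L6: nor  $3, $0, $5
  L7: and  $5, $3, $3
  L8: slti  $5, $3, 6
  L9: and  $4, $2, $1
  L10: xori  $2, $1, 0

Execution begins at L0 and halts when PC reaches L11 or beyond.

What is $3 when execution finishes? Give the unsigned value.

#0 and  $1, $0, $2 ; 0/0/2/2/1/8
#1 beq  $0, $4, L0 ; 0/0/2/2/1/8 ; →fallthru
#2 ori   $2, $0, 0 ; 0/0/0/2/1/8
#3 andi  $4, $3, 6 ; 0/0/0/2/2/8
#4 xori  $0, $1, 9 ; 0/0/0/2/2/8
#5 bne  $2, $3, L10 ; 0/0/0/2/2/8 ; →target
#6 nor  $3, $0, $5 ; 0/0/0/65527/2/8
#10 xori  $2, $1, 0 ; 0/0/0/65527/2/8

65527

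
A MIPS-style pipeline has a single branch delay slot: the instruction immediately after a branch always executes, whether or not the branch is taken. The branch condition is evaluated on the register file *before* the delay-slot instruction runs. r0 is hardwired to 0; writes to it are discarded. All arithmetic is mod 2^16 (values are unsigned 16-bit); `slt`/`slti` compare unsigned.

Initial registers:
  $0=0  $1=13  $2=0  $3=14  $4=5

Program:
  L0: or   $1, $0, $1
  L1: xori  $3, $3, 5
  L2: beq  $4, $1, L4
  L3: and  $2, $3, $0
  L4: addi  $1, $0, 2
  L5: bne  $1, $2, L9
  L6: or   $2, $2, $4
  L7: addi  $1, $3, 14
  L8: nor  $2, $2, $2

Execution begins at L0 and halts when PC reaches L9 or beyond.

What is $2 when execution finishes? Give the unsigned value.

5

[0] or   $1, $0, $1  →  {$0:0, $1:13, $2:0, $3:14, $4:5}
[1] xori  $3, $3, 5  →  {$0:0, $1:13, $2:0, $3:11, $4:5}
[2] beq  $4, $1, L4  →  {$0:0, $1:13, $2:0, $3:11, $4:5}  ⟨branch fallthrough⟩
[3] and  $2, $3, $0  →  {$0:0, $1:13, $2:0, $3:11, $4:5}
[4] addi  $1, $0, 2  →  {$0:0, $1:2, $2:0, $3:11, $4:5}
[5] bne  $1, $2, L9  →  {$0:0, $1:2, $2:0, $3:11, $4:5}  ⟨branch taken⟩
[6] or   $2, $2, $4  →  {$0:0, $1:2, $2:5, $3:11, $4:5}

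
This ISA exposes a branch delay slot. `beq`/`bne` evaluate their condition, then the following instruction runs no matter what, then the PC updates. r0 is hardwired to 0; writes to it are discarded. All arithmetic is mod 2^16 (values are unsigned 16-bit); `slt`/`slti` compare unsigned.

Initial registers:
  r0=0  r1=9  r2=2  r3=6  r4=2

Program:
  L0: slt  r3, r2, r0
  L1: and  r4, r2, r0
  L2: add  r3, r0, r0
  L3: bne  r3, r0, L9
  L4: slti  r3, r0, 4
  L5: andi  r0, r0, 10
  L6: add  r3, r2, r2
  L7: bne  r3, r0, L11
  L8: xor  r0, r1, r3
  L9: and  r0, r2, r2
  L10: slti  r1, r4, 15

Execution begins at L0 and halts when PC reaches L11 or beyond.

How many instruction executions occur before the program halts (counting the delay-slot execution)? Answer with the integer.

9

PC=0  slt  r3, r2, r0        | r0=0 r1=9 r2=2 r3=0 r4=2
PC=1  and  r4, r2, r0        | r0=0 r1=9 r2=2 r3=0 r4=0
PC=2  add  r3, r0, r0        | r0=0 r1=9 r2=2 r3=0 r4=0
PC=3  bne  r3, r0, L9        | r0=0 r1=9 r2=2 r3=0 r4=0  [not taken]
PC=4  slti  r3, r0, 4        | r0=0 r1=9 r2=2 r3=1 r4=0
PC=5  andi  r0, r0, 10       | r0=0 r1=9 r2=2 r3=1 r4=0
PC=6  add  r3, r2, r2        | r0=0 r1=9 r2=2 r3=4 r4=0
PC=7  bne  r3, r0, L11       | r0=0 r1=9 r2=2 r3=4 r4=0  [TAKEN]
PC=8  xor  r0, r1, r3        | r0=0 r1=9 r2=2 r3=4 r4=0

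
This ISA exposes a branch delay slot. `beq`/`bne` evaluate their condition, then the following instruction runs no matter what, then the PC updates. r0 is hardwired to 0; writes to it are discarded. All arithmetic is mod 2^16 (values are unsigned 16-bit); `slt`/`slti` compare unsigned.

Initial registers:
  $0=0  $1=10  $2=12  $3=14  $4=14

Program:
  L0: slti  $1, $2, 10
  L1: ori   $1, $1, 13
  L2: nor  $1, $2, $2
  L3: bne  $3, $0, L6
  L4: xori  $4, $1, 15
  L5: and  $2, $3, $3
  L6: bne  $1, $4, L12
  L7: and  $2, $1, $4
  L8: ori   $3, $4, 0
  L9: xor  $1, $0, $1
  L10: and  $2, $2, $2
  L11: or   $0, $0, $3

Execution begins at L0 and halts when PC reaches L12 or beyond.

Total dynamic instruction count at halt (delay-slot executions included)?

7

PC=0  slti  $1, $2, 10       | $0=0 $1=0 $2=12 $3=14 $4=14
PC=1  ori   $1, $1, 13       | $0=0 $1=13 $2=12 $3=14 $4=14
PC=2  nor  $1, $2, $2        | $0=0 $1=65523 $2=12 $3=14 $4=14
PC=3  bne  $3, $0, L6        | $0=0 $1=65523 $2=12 $3=14 $4=14  [TAKEN]
PC=4  xori  $4, $1, 15       | $0=0 $1=65523 $2=12 $3=14 $4=65532
PC=6  bne  $1, $4, L12       | $0=0 $1=65523 $2=12 $3=14 $4=65532  [TAKEN]
PC=7  and  $2, $1, $4        | $0=0 $1=65523 $2=65520 $3=14 $4=65532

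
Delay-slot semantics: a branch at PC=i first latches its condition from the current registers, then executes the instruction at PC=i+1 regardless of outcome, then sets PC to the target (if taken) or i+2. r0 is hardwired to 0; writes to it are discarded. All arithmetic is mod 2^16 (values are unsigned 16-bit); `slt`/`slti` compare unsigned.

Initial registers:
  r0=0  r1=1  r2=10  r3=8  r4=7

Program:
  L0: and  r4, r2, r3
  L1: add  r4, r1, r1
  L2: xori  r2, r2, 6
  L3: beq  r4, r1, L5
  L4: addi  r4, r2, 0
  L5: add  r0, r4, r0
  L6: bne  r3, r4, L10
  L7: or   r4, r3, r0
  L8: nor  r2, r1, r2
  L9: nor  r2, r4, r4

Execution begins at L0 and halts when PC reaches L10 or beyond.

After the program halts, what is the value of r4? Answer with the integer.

8

PC=0  and  r4, r2, r3        | r0=0 r1=1 r2=10 r3=8 r4=8
PC=1  add  r4, r1, r1        | r0=0 r1=1 r2=10 r3=8 r4=2
PC=2  xori  r2, r2, 6        | r0=0 r1=1 r2=12 r3=8 r4=2
PC=3  beq  r4, r1, L5        | r0=0 r1=1 r2=12 r3=8 r4=2  [not taken]
PC=4  addi  r4, r2, 0        | r0=0 r1=1 r2=12 r3=8 r4=12
PC=5  add  r0, r4, r0        | r0=0 r1=1 r2=12 r3=8 r4=12
PC=6  bne  r3, r4, L10       | r0=0 r1=1 r2=12 r3=8 r4=12  [TAKEN]
PC=7  or   r4, r3, r0        | r0=0 r1=1 r2=12 r3=8 r4=8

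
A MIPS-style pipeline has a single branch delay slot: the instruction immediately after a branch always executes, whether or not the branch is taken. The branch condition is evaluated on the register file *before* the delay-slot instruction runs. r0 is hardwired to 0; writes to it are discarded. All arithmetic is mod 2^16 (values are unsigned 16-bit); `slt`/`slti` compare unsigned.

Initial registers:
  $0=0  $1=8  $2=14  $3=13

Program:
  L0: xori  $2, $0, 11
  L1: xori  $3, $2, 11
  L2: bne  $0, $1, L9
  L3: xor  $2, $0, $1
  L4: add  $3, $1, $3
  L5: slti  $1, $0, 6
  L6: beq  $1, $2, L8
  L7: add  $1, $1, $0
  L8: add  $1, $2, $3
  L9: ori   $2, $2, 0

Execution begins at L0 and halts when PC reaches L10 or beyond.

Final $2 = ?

8

#0 xori  $2, $0, 11 ; 0/8/11/13
#1 xori  $3, $2, 11 ; 0/8/11/0
#2 bne  $0, $1, L9 ; 0/8/11/0 ; →target
#3 xor  $2, $0, $1 ; 0/8/8/0
#9 ori   $2, $2, 0 ; 0/8/8/0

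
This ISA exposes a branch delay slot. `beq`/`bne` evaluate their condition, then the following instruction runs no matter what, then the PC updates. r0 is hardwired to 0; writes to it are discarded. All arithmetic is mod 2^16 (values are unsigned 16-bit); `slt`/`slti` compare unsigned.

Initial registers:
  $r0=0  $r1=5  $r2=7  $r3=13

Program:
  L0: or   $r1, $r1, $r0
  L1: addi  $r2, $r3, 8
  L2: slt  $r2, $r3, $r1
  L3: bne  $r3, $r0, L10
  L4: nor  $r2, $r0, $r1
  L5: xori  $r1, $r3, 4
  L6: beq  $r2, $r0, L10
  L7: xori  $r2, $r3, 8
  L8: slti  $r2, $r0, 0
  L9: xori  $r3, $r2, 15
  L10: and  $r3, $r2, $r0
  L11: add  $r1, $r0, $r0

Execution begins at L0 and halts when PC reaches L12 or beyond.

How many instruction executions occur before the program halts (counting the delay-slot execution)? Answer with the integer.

  step pc=0: or   $r1, $r1, $r0  regs=(0,5,7,13)
  step pc=1: addi  $r2, $r3, 8  regs=(0,5,21,13)
  step pc=2: slt  $r2, $r3, $r1  regs=(0,5,0,13)
  step pc=3: bne  $r3, $r0, L10  cond=T  regs=(0,5,0,13)
  step pc=4: nor  $r2, $r0, $r1  regs=(0,5,65530,13)
  step pc=10: and  $r3, $r2, $r0  regs=(0,5,65530,0)
  step pc=11: add  $r1, $r0, $r0  regs=(0,0,65530,0)

7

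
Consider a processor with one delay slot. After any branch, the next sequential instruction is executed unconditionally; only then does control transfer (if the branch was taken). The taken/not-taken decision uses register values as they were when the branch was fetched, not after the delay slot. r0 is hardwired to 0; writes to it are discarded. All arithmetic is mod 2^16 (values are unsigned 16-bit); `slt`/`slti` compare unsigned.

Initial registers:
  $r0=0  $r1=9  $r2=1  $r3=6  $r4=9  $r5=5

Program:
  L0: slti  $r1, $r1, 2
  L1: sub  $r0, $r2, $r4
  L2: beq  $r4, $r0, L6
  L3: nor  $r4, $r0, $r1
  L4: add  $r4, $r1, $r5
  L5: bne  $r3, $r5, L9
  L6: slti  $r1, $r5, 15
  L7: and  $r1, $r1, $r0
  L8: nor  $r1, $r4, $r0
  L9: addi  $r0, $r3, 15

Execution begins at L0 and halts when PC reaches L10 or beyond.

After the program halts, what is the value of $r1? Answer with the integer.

[0] slti  $r1, $r1, 2  →  {$r0:0, $r1:0, $r2:1, $r3:6, $r4:9, $r5:5}
[1] sub  $r0, $r2, $r4  →  {$r0:0, $r1:0, $r2:1, $r3:6, $r4:9, $r5:5}
[2] beq  $r4, $r0, L6  →  {$r0:0, $r1:0, $r2:1, $r3:6, $r4:9, $r5:5}  ⟨branch fallthrough⟩
[3] nor  $r4, $r0, $r1  →  {$r0:0, $r1:0, $r2:1, $r3:6, $r4:65535, $r5:5}
[4] add  $r4, $r1, $r5  →  {$r0:0, $r1:0, $r2:1, $r3:6, $r4:5, $r5:5}
[5] bne  $r3, $r5, L9  →  {$r0:0, $r1:0, $r2:1, $r3:6, $r4:5, $r5:5}  ⟨branch taken⟩
[6] slti  $r1, $r5, 15  →  {$r0:0, $r1:1, $r2:1, $r3:6, $r4:5, $r5:5}
[9] addi  $r0, $r3, 15  →  {$r0:0, $r1:1, $r2:1, $r3:6, $r4:5, $r5:5}

1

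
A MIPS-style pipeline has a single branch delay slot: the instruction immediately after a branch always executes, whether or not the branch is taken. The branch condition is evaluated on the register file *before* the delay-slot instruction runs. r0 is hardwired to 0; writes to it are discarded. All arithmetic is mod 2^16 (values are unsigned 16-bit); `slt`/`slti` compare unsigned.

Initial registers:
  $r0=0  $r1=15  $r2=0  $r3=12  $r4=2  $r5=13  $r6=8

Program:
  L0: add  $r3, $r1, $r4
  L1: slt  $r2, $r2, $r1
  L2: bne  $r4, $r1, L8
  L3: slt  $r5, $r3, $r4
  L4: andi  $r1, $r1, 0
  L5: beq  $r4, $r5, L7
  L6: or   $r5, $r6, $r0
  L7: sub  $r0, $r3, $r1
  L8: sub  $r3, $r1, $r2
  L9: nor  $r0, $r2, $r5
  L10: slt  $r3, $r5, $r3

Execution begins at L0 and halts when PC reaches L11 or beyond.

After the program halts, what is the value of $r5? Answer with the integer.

0

[0] add  $r3, $r1, $r4  →  {$r0:0, $r1:15, $r2:0, $r3:17, $r4:2, $r5:13, $r6:8}
[1] slt  $r2, $r2, $r1  →  {$r0:0, $r1:15, $r2:1, $r3:17, $r4:2, $r5:13, $r6:8}
[2] bne  $r4, $r1, L8  →  {$r0:0, $r1:15, $r2:1, $r3:17, $r4:2, $r5:13, $r6:8}  ⟨branch taken⟩
[3] slt  $r5, $r3, $r4  →  {$r0:0, $r1:15, $r2:1, $r3:17, $r4:2, $r5:0, $r6:8}
[8] sub  $r3, $r1, $r2  →  {$r0:0, $r1:15, $r2:1, $r3:14, $r4:2, $r5:0, $r6:8}
[9] nor  $r0, $r2, $r5  →  {$r0:0, $r1:15, $r2:1, $r3:14, $r4:2, $r5:0, $r6:8}
[10] slt  $r3, $r5, $r3  →  {$r0:0, $r1:15, $r2:1, $r3:1, $r4:2, $r5:0, $r6:8}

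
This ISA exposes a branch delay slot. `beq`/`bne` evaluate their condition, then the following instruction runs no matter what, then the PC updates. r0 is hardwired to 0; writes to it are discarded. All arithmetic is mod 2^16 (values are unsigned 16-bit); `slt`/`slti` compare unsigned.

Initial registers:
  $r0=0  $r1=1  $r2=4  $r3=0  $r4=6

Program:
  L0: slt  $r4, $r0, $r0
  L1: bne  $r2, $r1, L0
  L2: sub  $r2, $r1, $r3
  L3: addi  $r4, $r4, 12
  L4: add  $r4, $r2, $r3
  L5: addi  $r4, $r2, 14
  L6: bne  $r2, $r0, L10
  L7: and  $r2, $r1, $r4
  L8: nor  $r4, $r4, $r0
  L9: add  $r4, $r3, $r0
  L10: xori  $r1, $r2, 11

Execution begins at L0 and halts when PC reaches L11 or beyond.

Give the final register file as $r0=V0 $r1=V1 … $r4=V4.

$r0=0 $r1=10 $r2=1 $r3=0 $r4=15

[0] slt  $r4, $r0, $r0  →  {$r0:0, $r1:1, $r2:4, $r3:0, $r4:0}
[1] bne  $r2, $r1, L0  →  {$r0:0, $r1:1, $r2:4, $r3:0, $r4:0}  ⟨branch taken⟩
[2] sub  $r2, $r1, $r3  →  {$r0:0, $r1:1, $r2:1, $r3:0, $r4:0}
[0] slt  $r4, $r0, $r0  →  {$r0:0, $r1:1, $r2:1, $r3:0, $r4:0}
[1] bne  $r2, $r1, L0  →  {$r0:0, $r1:1, $r2:1, $r3:0, $r4:0}  ⟨branch fallthrough⟩
[2] sub  $r2, $r1, $r3  →  {$r0:0, $r1:1, $r2:1, $r3:0, $r4:0}
[3] addi  $r4, $r4, 12  →  {$r0:0, $r1:1, $r2:1, $r3:0, $r4:12}
[4] add  $r4, $r2, $r3  →  {$r0:0, $r1:1, $r2:1, $r3:0, $r4:1}
[5] addi  $r4, $r2, 14  →  {$r0:0, $r1:1, $r2:1, $r3:0, $r4:15}
[6] bne  $r2, $r0, L10  →  {$r0:0, $r1:1, $r2:1, $r3:0, $r4:15}  ⟨branch taken⟩
[7] and  $r2, $r1, $r4  →  {$r0:0, $r1:1, $r2:1, $r3:0, $r4:15}
[10] xori  $r1, $r2, 11  →  {$r0:0, $r1:10, $r2:1, $r3:0, $r4:15}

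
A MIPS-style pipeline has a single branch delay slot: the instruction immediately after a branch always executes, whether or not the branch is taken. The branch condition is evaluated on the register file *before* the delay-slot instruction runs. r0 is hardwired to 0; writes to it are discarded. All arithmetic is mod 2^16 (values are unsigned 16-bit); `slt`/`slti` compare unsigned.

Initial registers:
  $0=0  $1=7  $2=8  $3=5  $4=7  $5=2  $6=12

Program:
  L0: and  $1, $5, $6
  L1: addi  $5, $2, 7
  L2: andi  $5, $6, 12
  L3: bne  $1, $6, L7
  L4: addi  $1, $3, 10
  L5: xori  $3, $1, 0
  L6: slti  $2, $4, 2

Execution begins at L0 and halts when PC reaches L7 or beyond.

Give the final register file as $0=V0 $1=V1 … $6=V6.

  step pc=0: and  $1, $5, $6  regs=(0,0,8,5,7,2,12)
  step pc=1: addi  $5, $2, 7  regs=(0,0,8,5,7,15,12)
  step pc=2: andi  $5, $6, 12  regs=(0,0,8,5,7,12,12)
  step pc=3: bne  $1, $6, L7  cond=T  regs=(0,0,8,5,7,12,12)
  step pc=4: addi  $1, $3, 10  regs=(0,15,8,5,7,12,12)

$0=0 $1=15 $2=8 $3=5 $4=7 $5=12 $6=12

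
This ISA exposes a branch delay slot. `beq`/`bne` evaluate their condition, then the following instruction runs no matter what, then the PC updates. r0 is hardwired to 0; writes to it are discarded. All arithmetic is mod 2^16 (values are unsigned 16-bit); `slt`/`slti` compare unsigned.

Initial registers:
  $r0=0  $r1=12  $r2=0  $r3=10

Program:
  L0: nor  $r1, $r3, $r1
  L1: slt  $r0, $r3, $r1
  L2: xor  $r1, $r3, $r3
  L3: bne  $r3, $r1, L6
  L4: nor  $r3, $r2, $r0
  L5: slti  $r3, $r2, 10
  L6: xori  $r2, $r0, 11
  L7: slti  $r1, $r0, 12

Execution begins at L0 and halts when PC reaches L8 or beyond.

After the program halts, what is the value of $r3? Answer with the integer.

#0 nor  $r1, $r3, $r1 ; 0/65521/0/10
#1 slt  $r0, $r3, $r1 ; 0/65521/0/10
#2 xor  $r1, $r3, $r3 ; 0/0/0/10
#3 bne  $r3, $r1, L6 ; 0/0/0/10 ; →target
#4 nor  $r3, $r2, $r0 ; 0/0/0/65535
#6 xori  $r2, $r0, 11 ; 0/0/11/65535
#7 slti  $r1, $r0, 12 ; 0/1/11/65535

65535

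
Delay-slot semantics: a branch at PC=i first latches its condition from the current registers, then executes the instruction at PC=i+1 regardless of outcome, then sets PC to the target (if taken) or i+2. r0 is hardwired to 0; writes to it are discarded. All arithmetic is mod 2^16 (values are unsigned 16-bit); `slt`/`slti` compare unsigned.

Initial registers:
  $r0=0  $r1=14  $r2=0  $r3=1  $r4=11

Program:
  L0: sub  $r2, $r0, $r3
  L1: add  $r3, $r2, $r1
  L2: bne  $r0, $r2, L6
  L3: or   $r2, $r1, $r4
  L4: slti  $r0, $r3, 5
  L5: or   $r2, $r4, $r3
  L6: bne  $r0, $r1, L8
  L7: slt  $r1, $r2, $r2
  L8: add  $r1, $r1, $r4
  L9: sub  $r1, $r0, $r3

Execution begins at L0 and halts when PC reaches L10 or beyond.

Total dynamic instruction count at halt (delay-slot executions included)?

8

[0] sub  $r2, $r0, $r3  →  {$r0:0, $r1:14, $r2:65535, $r3:1, $r4:11}
[1] add  $r3, $r2, $r1  →  {$r0:0, $r1:14, $r2:65535, $r3:13, $r4:11}
[2] bne  $r0, $r2, L6  →  {$r0:0, $r1:14, $r2:65535, $r3:13, $r4:11}  ⟨branch taken⟩
[3] or   $r2, $r1, $r4  →  {$r0:0, $r1:14, $r2:15, $r3:13, $r4:11}
[6] bne  $r0, $r1, L8  →  {$r0:0, $r1:14, $r2:15, $r3:13, $r4:11}  ⟨branch taken⟩
[7] slt  $r1, $r2, $r2  →  {$r0:0, $r1:0, $r2:15, $r3:13, $r4:11}
[8] add  $r1, $r1, $r4  →  {$r0:0, $r1:11, $r2:15, $r3:13, $r4:11}
[9] sub  $r1, $r0, $r3  →  {$r0:0, $r1:65523, $r2:15, $r3:13, $r4:11}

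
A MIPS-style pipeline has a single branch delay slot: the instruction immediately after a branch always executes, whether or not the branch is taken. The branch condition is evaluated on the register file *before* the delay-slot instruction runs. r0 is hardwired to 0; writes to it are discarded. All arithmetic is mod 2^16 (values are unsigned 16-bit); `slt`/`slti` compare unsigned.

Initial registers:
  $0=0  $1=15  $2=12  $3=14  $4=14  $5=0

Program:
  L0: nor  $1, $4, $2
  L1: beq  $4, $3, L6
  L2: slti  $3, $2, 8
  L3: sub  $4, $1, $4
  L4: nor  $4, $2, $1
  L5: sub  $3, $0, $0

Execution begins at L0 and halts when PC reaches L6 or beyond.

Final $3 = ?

0

  step pc=0: nor  $1, $4, $2  regs=(0,65521,12,14,14,0)
  step pc=1: beq  $4, $3, L6  cond=T  regs=(0,65521,12,14,14,0)
  step pc=2: slti  $3, $2, 8  regs=(0,65521,12,0,14,0)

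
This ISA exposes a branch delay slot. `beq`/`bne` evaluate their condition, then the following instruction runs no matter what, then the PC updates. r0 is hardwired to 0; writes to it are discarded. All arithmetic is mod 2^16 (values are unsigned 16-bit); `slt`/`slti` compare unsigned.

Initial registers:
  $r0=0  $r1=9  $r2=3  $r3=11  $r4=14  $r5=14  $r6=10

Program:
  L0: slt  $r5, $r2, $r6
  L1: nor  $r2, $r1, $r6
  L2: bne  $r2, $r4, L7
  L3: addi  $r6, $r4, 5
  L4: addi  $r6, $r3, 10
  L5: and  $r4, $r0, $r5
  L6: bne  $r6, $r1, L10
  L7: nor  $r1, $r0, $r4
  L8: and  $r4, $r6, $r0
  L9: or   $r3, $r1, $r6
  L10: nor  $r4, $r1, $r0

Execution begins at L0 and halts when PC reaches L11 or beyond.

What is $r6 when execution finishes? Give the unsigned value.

#0 slt  $r5, $r2, $r6 ; 0/9/3/11/14/1/10
#1 nor  $r2, $r1, $r6 ; 0/9/65524/11/14/1/10
#2 bne  $r2, $r4, L7 ; 0/9/65524/11/14/1/10 ; →target
#3 addi  $r6, $r4, 5 ; 0/9/65524/11/14/1/19
#7 nor  $r1, $r0, $r4 ; 0/65521/65524/11/14/1/19
#8 and  $r4, $r6, $r0 ; 0/65521/65524/11/0/1/19
#9 or   $r3, $r1, $r6 ; 0/65521/65524/65523/0/1/19
#10 nor  $r4, $r1, $r0 ; 0/65521/65524/65523/14/1/19

19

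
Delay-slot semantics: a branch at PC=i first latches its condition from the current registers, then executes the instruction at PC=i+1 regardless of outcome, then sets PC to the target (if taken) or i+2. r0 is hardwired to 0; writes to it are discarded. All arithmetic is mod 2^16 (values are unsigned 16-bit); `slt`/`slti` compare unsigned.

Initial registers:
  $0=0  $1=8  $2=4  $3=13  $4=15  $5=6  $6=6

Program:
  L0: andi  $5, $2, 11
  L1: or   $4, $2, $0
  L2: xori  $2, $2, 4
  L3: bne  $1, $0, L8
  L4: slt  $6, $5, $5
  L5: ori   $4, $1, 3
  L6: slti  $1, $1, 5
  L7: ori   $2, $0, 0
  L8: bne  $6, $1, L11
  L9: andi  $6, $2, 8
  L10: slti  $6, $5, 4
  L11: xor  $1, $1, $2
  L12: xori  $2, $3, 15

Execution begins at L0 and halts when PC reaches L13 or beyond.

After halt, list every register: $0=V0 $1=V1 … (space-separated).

[0] andi  $5, $2, 11  →  {$0:0, $1:8, $2:4, $3:13, $4:15, $5:0, $6:6}
[1] or   $4, $2, $0  →  {$0:0, $1:8, $2:4, $3:13, $4:4, $5:0, $6:6}
[2] xori  $2, $2, 4  →  {$0:0, $1:8, $2:0, $3:13, $4:4, $5:0, $6:6}
[3] bne  $1, $0, L8  →  {$0:0, $1:8, $2:0, $3:13, $4:4, $5:0, $6:6}  ⟨branch taken⟩
[4] slt  $6, $5, $5  →  {$0:0, $1:8, $2:0, $3:13, $4:4, $5:0, $6:0}
[8] bne  $6, $1, L11  →  {$0:0, $1:8, $2:0, $3:13, $4:4, $5:0, $6:0}  ⟨branch taken⟩
[9] andi  $6, $2, 8  →  {$0:0, $1:8, $2:0, $3:13, $4:4, $5:0, $6:0}
[11] xor  $1, $1, $2  →  {$0:0, $1:8, $2:0, $3:13, $4:4, $5:0, $6:0}
[12] xori  $2, $3, 15  →  {$0:0, $1:8, $2:2, $3:13, $4:4, $5:0, $6:0}

$0=0 $1=8 $2=2 $3=13 $4=4 $5=0 $6=0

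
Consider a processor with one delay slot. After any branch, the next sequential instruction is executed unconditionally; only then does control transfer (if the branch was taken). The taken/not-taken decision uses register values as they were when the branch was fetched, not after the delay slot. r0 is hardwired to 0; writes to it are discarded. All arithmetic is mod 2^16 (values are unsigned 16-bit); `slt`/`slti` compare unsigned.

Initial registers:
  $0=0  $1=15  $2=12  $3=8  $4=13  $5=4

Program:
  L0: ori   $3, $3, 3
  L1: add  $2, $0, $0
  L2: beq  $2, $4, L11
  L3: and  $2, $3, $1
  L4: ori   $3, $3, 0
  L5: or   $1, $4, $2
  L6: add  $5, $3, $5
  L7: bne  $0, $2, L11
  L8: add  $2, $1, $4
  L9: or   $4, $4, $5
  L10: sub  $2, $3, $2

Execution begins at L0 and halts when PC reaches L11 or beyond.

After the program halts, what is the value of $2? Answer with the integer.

  step pc=0: ori   $3, $3, 3  regs=(0,15,12,11,13,4)
  step pc=1: add  $2, $0, $0  regs=(0,15,0,11,13,4)
  step pc=2: beq  $2, $4, L11  cond=F  regs=(0,15,0,11,13,4)
  step pc=3: and  $2, $3, $1  regs=(0,15,11,11,13,4)
  step pc=4: ori   $3, $3, 0  regs=(0,15,11,11,13,4)
  step pc=5: or   $1, $4, $2  regs=(0,15,11,11,13,4)
  step pc=6: add  $5, $3, $5  regs=(0,15,11,11,13,15)
  step pc=7: bne  $0, $2, L11  cond=T  regs=(0,15,11,11,13,15)
  step pc=8: add  $2, $1, $4  regs=(0,15,28,11,13,15)

28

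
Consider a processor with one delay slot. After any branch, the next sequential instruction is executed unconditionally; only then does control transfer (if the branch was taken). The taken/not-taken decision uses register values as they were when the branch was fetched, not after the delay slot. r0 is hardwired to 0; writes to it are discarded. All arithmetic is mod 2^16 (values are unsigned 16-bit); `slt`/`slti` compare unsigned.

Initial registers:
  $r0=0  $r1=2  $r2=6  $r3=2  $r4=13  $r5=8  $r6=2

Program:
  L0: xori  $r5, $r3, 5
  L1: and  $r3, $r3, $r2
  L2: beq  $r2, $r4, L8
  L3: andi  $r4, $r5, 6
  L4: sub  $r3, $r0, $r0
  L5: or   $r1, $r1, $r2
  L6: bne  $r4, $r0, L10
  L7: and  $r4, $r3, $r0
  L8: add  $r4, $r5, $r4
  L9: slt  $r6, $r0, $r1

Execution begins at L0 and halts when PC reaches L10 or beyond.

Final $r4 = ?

PC=0  xori  $r5, $r3, 5      | $r0=0 $r1=2 $r2=6 $r3=2 $r4=13 $r5=7 $r6=2
PC=1  and  $r3, $r3, $r2     | $r0=0 $r1=2 $r2=6 $r3=2 $r4=13 $r5=7 $r6=2
PC=2  beq  $r2, $r4, L8      | $r0=0 $r1=2 $r2=6 $r3=2 $r4=13 $r5=7 $r6=2  [not taken]
PC=3  andi  $r4, $r5, 6      | $r0=0 $r1=2 $r2=6 $r3=2 $r4=6 $r5=7 $r6=2
PC=4  sub  $r3, $r0, $r0     | $r0=0 $r1=2 $r2=6 $r3=0 $r4=6 $r5=7 $r6=2
PC=5  or   $r1, $r1, $r2     | $r0=0 $r1=6 $r2=6 $r3=0 $r4=6 $r5=7 $r6=2
PC=6  bne  $r4, $r0, L10     | $r0=0 $r1=6 $r2=6 $r3=0 $r4=6 $r5=7 $r6=2  [TAKEN]
PC=7  and  $r4, $r3, $r0     | $r0=0 $r1=6 $r2=6 $r3=0 $r4=0 $r5=7 $r6=2

0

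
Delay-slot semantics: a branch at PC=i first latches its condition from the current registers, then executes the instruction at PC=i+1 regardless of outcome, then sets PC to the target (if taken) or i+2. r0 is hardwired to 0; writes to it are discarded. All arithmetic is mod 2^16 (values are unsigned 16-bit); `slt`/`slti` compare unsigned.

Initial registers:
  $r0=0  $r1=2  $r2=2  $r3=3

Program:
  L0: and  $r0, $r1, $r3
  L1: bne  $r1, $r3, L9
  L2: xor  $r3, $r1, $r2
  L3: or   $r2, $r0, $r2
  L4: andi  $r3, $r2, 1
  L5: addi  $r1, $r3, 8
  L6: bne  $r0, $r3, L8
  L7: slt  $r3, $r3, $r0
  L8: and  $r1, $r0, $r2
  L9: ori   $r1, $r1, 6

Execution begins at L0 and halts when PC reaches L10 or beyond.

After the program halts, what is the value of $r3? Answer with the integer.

#0 and  $r0, $r1, $r3 ; 0/2/2/3
#1 bne  $r1, $r3, L9 ; 0/2/2/3 ; →target
#2 xor  $r3, $r1, $r2 ; 0/2/2/0
#9 ori   $r1, $r1, 6 ; 0/6/2/0

0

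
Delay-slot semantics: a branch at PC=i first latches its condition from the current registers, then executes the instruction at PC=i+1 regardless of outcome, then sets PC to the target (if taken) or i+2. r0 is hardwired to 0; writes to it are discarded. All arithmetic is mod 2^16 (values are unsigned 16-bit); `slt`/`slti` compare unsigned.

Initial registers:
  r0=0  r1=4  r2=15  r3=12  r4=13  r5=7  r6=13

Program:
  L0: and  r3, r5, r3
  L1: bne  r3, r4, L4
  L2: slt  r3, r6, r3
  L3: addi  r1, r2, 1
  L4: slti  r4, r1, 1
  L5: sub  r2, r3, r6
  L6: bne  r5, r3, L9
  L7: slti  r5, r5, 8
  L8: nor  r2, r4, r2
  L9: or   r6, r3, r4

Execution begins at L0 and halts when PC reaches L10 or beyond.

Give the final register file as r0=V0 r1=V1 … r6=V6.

  step pc=0: and  r3, r5, r3  regs=(0,4,15,4,13,7,13)
  step pc=1: bne  r3, r4, L4  cond=T  regs=(0,4,15,4,13,7,13)
  step pc=2: slt  r3, r6, r3  regs=(0,4,15,0,13,7,13)
  step pc=4: slti  r4, r1, 1  regs=(0,4,15,0,0,7,13)
  step pc=5: sub  r2, r3, r6  regs=(0,4,65523,0,0,7,13)
  step pc=6: bne  r5, r3, L9  cond=T  regs=(0,4,65523,0,0,7,13)
  step pc=7: slti  r5, r5, 8  regs=(0,4,65523,0,0,1,13)
  step pc=9: or   r6, r3, r4  regs=(0,4,65523,0,0,1,0)

r0=0 r1=4 r2=65523 r3=0 r4=0 r5=1 r6=0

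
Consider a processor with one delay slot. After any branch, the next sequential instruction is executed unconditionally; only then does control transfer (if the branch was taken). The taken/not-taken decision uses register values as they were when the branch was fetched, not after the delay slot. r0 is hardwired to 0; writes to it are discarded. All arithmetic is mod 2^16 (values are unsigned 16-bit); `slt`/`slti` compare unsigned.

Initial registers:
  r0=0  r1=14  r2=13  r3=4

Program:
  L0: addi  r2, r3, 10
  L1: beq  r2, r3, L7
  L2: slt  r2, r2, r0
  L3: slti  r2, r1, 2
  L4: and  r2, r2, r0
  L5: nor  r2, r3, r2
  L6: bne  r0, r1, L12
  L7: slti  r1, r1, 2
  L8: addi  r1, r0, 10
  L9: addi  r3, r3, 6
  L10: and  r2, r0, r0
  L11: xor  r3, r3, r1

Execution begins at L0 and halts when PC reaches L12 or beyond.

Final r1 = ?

0

#0 addi  r2, r3, 10 ; 0/14/14/4
#1 beq  r2, r3, L7 ; 0/14/14/4 ; →fallthru
#2 slt  r2, r2, r0 ; 0/14/0/4
#3 slti  r2, r1, 2 ; 0/14/0/4
#4 and  r2, r2, r0 ; 0/14/0/4
#5 nor  r2, r3, r2 ; 0/14/65531/4
#6 bne  r0, r1, L12 ; 0/14/65531/4 ; →target
#7 slti  r1, r1, 2 ; 0/0/65531/4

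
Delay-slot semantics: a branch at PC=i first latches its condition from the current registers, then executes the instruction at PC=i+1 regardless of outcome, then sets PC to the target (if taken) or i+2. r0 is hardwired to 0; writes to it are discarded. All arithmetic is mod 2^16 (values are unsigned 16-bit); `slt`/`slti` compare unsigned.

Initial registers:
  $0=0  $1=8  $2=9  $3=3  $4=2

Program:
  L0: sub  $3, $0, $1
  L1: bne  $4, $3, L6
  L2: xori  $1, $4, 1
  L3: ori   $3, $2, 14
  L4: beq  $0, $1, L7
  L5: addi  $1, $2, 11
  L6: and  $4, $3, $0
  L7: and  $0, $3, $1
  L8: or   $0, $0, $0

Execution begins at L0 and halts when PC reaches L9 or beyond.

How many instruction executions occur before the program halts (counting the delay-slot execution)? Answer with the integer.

PC=0  sub  $3, $0, $1        | $0=0 $1=8 $2=9 $3=65528 $4=2
PC=1  bne  $4, $3, L6        | $0=0 $1=8 $2=9 $3=65528 $4=2  [TAKEN]
PC=2  xori  $1, $4, 1        | $0=0 $1=3 $2=9 $3=65528 $4=2
PC=6  and  $4, $3, $0        | $0=0 $1=3 $2=9 $3=65528 $4=0
PC=7  and  $0, $3, $1        | $0=0 $1=3 $2=9 $3=65528 $4=0
PC=8  or   $0, $0, $0        | $0=0 $1=3 $2=9 $3=65528 $4=0

6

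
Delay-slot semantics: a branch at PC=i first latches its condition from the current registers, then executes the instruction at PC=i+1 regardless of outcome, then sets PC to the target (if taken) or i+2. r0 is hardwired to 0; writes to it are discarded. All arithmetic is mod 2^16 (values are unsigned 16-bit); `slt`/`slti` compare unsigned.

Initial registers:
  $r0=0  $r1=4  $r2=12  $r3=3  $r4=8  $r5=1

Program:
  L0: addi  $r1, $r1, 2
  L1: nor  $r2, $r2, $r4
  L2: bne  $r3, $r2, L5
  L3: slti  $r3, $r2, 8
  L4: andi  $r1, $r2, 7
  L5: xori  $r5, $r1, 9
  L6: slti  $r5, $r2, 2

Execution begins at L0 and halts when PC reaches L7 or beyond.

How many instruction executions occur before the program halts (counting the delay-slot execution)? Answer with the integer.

  step pc=0: addi  $r1, $r1, 2  regs=(0,6,12,3,8,1)
  step pc=1: nor  $r2, $r2, $r4  regs=(0,6,65523,3,8,1)
  step pc=2: bne  $r3, $r2, L5  cond=T  regs=(0,6,65523,3,8,1)
  step pc=3: slti  $r3, $r2, 8  regs=(0,6,65523,0,8,1)
  step pc=5: xori  $r5, $r1, 9  regs=(0,6,65523,0,8,15)
  step pc=6: slti  $r5, $r2, 2  regs=(0,6,65523,0,8,0)

6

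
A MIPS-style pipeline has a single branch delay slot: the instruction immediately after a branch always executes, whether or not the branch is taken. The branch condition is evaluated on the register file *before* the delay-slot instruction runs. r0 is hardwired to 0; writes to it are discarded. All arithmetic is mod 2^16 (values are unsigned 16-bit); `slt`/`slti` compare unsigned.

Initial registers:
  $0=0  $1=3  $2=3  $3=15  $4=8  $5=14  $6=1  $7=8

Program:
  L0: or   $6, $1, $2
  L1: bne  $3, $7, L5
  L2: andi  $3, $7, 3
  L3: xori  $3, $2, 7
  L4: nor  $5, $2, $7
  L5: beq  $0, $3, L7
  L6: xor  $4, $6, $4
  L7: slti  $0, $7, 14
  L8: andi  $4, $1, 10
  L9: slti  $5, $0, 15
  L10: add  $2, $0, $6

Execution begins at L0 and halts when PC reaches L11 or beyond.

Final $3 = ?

PC=0  or   $6, $1, $2        | $0=0 $1=3 $2=3 $3=15 $4=8 $5=14 $6=3 $7=8
PC=1  bne  $3, $7, L5        | $0=0 $1=3 $2=3 $3=15 $4=8 $5=14 $6=3 $7=8  [TAKEN]
PC=2  andi  $3, $7, 3        | $0=0 $1=3 $2=3 $3=0 $4=8 $5=14 $6=3 $7=8
PC=5  beq  $0, $3, L7        | $0=0 $1=3 $2=3 $3=0 $4=8 $5=14 $6=3 $7=8  [TAKEN]
PC=6  xor  $4, $6, $4        | $0=0 $1=3 $2=3 $3=0 $4=11 $5=14 $6=3 $7=8
PC=7  slti  $0, $7, 14       | $0=0 $1=3 $2=3 $3=0 $4=11 $5=14 $6=3 $7=8
PC=8  andi  $4, $1, 10       | $0=0 $1=3 $2=3 $3=0 $4=2 $5=14 $6=3 $7=8
PC=9  slti  $5, $0, 15       | $0=0 $1=3 $2=3 $3=0 $4=2 $5=1 $6=3 $7=8
PC=10 add  $2, $0, $6        | $0=0 $1=3 $2=3 $3=0 $4=2 $5=1 $6=3 $7=8

0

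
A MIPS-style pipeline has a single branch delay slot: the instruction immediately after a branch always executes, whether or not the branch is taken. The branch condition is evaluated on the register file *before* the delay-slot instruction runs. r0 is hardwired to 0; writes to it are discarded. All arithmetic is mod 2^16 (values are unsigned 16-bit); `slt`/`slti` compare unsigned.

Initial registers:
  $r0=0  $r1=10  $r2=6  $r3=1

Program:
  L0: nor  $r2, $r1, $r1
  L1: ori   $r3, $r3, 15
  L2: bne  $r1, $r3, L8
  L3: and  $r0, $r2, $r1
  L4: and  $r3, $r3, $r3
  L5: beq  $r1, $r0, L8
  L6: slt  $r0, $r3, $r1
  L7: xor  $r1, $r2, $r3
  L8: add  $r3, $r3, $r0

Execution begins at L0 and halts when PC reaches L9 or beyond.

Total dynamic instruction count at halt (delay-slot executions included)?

  step pc=0: nor  $r2, $r1, $r1  regs=(0,10,65525,1)
  step pc=1: ori   $r3, $r3, 15  regs=(0,10,65525,15)
  step pc=2: bne  $r1, $r3, L8  cond=T  regs=(0,10,65525,15)
  step pc=3: and  $r0, $r2, $r1  regs=(0,10,65525,15)
  step pc=8: add  $r3, $r3, $r0  regs=(0,10,65525,15)

5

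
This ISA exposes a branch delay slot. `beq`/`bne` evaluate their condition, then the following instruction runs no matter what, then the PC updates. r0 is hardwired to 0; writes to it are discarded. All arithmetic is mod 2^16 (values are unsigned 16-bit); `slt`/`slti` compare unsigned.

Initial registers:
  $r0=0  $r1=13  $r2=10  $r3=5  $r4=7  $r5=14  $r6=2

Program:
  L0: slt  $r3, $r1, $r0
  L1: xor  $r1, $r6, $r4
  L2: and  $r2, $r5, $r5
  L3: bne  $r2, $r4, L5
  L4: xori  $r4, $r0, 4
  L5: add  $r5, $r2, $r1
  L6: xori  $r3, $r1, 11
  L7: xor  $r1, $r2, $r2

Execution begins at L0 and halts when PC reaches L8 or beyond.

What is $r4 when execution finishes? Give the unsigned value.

4

#0 slt  $r3, $r1, $r0 ; 0/13/10/0/7/14/2
#1 xor  $r1, $r6, $r4 ; 0/5/10/0/7/14/2
#2 and  $r2, $r5, $r5 ; 0/5/14/0/7/14/2
#3 bne  $r2, $r4, L5 ; 0/5/14/0/7/14/2 ; →target
#4 xori  $r4, $r0, 4 ; 0/5/14/0/4/14/2
#5 add  $r5, $r2, $r1 ; 0/5/14/0/4/19/2
#6 xori  $r3, $r1, 11 ; 0/5/14/14/4/19/2
#7 xor  $r1, $r2, $r2 ; 0/0/14/14/4/19/2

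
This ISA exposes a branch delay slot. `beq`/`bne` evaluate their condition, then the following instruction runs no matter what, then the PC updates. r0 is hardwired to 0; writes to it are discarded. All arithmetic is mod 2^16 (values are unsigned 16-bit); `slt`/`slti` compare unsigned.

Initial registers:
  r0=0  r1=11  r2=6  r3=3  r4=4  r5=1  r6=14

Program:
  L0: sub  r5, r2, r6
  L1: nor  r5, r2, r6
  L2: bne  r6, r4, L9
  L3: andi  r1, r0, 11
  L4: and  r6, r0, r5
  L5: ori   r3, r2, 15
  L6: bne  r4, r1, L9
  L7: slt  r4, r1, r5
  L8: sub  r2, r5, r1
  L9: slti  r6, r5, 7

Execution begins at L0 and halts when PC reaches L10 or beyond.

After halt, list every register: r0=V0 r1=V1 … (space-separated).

  step pc=0: sub  r5, r2, r6  regs=(0,11,6,3,4,65528,14)
  step pc=1: nor  r5, r2, r6  regs=(0,11,6,3,4,65521,14)
  step pc=2: bne  r6, r4, L9  cond=T  regs=(0,11,6,3,4,65521,14)
  step pc=3: andi  r1, r0, 11  regs=(0,0,6,3,4,65521,14)
  step pc=9: slti  r6, r5, 7  regs=(0,0,6,3,4,65521,0)

r0=0 r1=0 r2=6 r3=3 r4=4 r5=65521 r6=0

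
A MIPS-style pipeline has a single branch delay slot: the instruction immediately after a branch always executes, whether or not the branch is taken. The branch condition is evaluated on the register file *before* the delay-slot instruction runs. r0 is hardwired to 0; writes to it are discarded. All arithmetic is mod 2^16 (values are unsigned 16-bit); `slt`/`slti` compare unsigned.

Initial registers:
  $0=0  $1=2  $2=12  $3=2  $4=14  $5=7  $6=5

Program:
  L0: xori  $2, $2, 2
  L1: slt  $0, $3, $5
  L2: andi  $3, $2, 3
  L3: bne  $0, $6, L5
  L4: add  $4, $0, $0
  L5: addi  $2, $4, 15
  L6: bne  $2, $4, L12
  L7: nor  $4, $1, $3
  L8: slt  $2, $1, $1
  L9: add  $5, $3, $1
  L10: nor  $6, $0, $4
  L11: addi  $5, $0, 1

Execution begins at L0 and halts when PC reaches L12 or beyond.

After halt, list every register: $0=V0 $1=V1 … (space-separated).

PC=0  xori  $2, $2, 2        | $0=0 $1=2 $2=14 $3=2 $4=14 $5=7 $6=5
PC=1  slt  $0, $3, $5        | $0=0 $1=2 $2=14 $3=2 $4=14 $5=7 $6=5
PC=2  andi  $3, $2, 3        | $0=0 $1=2 $2=14 $3=2 $4=14 $5=7 $6=5
PC=3  bne  $0, $6, L5        | $0=0 $1=2 $2=14 $3=2 $4=14 $5=7 $6=5  [TAKEN]
PC=4  add  $4, $0, $0        | $0=0 $1=2 $2=14 $3=2 $4=0 $5=7 $6=5
PC=5  addi  $2, $4, 15       | $0=0 $1=2 $2=15 $3=2 $4=0 $5=7 $6=5
PC=6  bne  $2, $4, L12       | $0=0 $1=2 $2=15 $3=2 $4=0 $5=7 $6=5  [TAKEN]
PC=7  nor  $4, $1, $3        | $0=0 $1=2 $2=15 $3=2 $4=65533 $5=7 $6=5

$0=0 $1=2 $2=15 $3=2 $4=65533 $5=7 $6=5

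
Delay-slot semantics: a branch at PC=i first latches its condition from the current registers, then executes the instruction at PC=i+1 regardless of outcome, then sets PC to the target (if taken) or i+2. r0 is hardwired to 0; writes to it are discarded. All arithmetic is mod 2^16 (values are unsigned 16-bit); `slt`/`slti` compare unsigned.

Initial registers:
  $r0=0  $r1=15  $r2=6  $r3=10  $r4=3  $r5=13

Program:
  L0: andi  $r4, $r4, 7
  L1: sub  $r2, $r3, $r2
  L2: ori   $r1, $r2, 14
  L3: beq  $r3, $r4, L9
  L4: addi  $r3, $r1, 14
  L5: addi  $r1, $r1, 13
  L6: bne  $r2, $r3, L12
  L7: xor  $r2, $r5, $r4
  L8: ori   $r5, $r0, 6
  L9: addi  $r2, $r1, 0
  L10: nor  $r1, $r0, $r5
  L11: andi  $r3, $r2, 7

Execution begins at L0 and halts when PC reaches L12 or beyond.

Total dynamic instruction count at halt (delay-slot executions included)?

8

[0] andi  $r4, $r4, 7  →  {$r0:0, $r1:15, $r2:6, $r3:10, $r4:3, $r5:13}
[1] sub  $r2, $r3, $r2  →  {$r0:0, $r1:15, $r2:4, $r3:10, $r4:3, $r5:13}
[2] ori   $r1, $r2, 14  →  {$r0:0, $r1:14, $r2:4, $r3:10, $r4:3, $r5:13}
[3] beq  $r3, $r4, L9  →  {$r0:0, $r1:14, $r2:4, $r3:10, $r4:3, $r5:13}  ⟨branch fallthrough⟩
[4] addi  $r3, $r1, 14  →  {$r0:0, $r1:14, $r2:4, $r3:28, $r4:3, $r5:13}
[5] addi  $r1, $r1, 13  →  {$r0:0, $r1:27, $r2:4, $r3:28, $r4:3, $r5:13}
[6] bne  $r2, $r3, L12  →  {$r0:0, $r1:27, $r2:4, $r3:28, $r4:3, $r5:13}  ⟨branch taken⟩
[7] xor  $r2, $r5, $r4  →  {$r0:0, $r1:27, $r2:14, $r3:28, $r4:3, $r5:13}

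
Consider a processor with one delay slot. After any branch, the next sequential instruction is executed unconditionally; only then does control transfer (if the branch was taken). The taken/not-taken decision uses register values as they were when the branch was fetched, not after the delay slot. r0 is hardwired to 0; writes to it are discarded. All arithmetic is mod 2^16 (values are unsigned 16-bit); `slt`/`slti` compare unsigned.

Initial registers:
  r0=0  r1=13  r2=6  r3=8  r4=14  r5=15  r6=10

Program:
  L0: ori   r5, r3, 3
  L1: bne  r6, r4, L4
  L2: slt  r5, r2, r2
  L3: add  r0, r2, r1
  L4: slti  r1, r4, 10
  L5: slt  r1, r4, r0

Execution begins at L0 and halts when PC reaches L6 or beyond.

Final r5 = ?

0

#0 ori   r5, r3, 3 ; 0/13/6/8/14/11/10
#1 bne  r6, r4, L4 ; 0/13/6/8/14/11/10 ; →target
#2 slt  r5, r2, r2 ; 0/13/6/8/14/0/10
#4 slti  r1, r4, 10 ; 0/0/6/8/14/0/10
#5 slt  r1, r4, r0 ; 0/0/6/8/14/0/10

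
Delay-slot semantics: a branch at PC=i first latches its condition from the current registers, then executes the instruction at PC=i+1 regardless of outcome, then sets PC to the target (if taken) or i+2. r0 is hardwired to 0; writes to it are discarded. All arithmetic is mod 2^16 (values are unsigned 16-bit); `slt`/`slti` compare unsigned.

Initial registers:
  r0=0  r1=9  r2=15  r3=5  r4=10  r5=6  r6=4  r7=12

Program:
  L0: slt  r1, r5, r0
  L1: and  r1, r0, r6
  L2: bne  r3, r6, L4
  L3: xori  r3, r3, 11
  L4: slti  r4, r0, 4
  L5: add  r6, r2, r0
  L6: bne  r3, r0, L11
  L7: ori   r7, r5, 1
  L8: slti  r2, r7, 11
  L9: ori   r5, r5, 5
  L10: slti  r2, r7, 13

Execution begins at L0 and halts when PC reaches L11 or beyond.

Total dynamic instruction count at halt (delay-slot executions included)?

#0 slt  r1, r5, r0 ; 0/0/15/5/10/6/4/12
#1 and  r1, r0, r6 ; 0/0/15/5/10/6/4/12
#2 bne  r3, r6, L4 ; 0/0/15/5/10/6/4/12 ; →target
#3 xori  r3, r3, 11 ; 0/0/15/14/10/6/4/12
#4 slti  r4, r0, 4 ; 0/0/15/14/1/6/4/12
#5 add  r6, r2, r0 ; 0/0/15/14/1/6/15/12
#6 bne  r3, r0, L11 ; 0/0/15/14/1/6/15/12 ; →target
#7 ori   r7, r5, 1 ; 0/0/15/14/1/6/15/7

8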